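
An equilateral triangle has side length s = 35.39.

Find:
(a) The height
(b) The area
(a) The height splits the triangle into two 30-60-90 halves: h = s·√3/2 = 35.39·1.73205/2 ≈ 61.2973/2 ≈ 30.6486
(b) Area = (√3/4)·s² = (√3/4)·35.39² = (√3/4)·1252.4521 ≈ 0.433013·1252.4521 ≈ 542.328

Height = 30.65, Area = 542.3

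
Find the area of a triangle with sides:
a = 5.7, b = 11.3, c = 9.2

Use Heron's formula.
s = (5.7 + 11.3 + 9.2)/2 = 26.2/2 = 13.1
s − a = 7.4, s − b = 1.8, s − c = 3.9
s(s−a)(s−b)(s−c) = 13.1·7.4·1.8·3.9 ≈ 680.519
Area = √680.519 ≈ 26.0868

Area = 26.09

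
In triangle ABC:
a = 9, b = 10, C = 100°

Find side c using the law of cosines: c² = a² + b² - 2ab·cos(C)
c² = 9² + 10² − 2·9·10·cos(100°)
cos(100°) ≈ -0.173648
c² ≈ 81 + 100 − 180·(-0.173648) ≈ 181 + 31.2567 ≈ 212.257
c ≈ √212.257 ≈ 14.569

c = 14.57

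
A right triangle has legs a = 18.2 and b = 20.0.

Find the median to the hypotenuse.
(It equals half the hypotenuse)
Hypotenuse c = √(a² + b²) = √(331.24 + 400) = √731.24 ≈ 27.0414
Median to hypotenuse = c/2 ≈ 27.0414/2 ≈ 13.5207

Median = 13.52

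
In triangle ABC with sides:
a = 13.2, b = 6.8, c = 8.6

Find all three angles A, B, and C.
Law of cosines for each angle (a² = 174.24, b² = 46.24, c² = 73.96):
cos(A) = (b² + c² − a²)/(2bc) = (46.24 + 73.96 − 174.24)/(2·6.8·8.6) = -54.04/116.96 ≈ -0.462038  ⇒  A ≈ 117.519°
cos(B) = (a² + c² − b²)/(2ac) = (174.24 + 73.96 − 46.24)/(2·13.2·8.6) = 201.96/227.04 ≈ 0.889535  ⇒  B ≈ 27.1851°
cos(C) = (a² + b² − c²)/(2ab) = (174.24 + 46.24 − 73.96)/(2·13.2·6.8) = 146.52/179.52 ≈ 0.816176  ⇒  C ≈ 35.2961°
Check: A + B + C ≈ 180°

A = 117.5°, B = 27.19°, C = 35.3°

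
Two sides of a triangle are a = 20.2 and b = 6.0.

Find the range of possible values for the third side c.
Triangle inequality: |a − b| < c < a + b
|a − b| = |20.2 − 6.0| = 14.2
a + b = 20.2 + 6.0 = 26.2

14.2 < c < 26.2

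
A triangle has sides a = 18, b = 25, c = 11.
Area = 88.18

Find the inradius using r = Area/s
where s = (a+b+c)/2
s = (18 + 25 + 11)/2 = 54/2 = 27
r = Area/s = 88.18/27 ≈ 3.26593

r = 3.266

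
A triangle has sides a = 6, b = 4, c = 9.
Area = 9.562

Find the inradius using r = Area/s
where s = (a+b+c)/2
s = (6 + 4 + 9)/2 = 19/2 = 9.5
r = Area/s = 9.562/9.5 ≈ 1.00653

r = 1.007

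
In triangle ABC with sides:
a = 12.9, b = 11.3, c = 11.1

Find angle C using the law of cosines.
c² = a² + b² − 2ab·cos(C)  ⇒  cos(C) = (a² + b² − c²)/(2ab)
cos(C) = (12.9² + 11.3² − 11.1²)/(2·12.9·11.3) = (166.41 + 127.69 − 123.21)/291.54 = 170.89/291.54 ≈ 0.586163
C = arccos(0.586163) ≈ 54.1148°

C = 54.11°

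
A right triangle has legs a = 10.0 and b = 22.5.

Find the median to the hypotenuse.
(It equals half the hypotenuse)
Hypotenuse c = √(a² + b²) = √(100 + 506.25) = √606.25 ≈ 24.6221
Median to hypotenuse = c/2 ≈ 24.6221/2 ≈ 12.3111

Median = 12.31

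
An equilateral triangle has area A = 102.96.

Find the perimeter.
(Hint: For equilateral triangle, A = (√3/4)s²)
A = (√3/4)s²  ⇒  s² = 4A/√3 = 4·102.96/√3 = 411.84/1.73205 ≈ 237.776
s ≈ √237.776 ≈ 15.42
Perimeter = 3s ≈ 3·15.42 ≈ 46.26

Perimeter = 46.26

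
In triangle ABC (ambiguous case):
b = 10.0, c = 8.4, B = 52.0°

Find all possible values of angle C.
b/sin(B) = c/sin(C)  ⇒  sin(C) = c·sin(B)/b = 8.4·sin(52.0°)/10.0
sin(52.0°) ≈ 0.788011
sin(C) ≈ 8.4·0.788011/10.0 ≈ 6.61929/10.0 ≈ 0.661929
Candidate 1: C₁ = arcsin(0.661929) ≈ 41.4472°  →  A = 180° − 52.0° − 41.4472° ≈ 86.5528° > 0, valid
Candidate 2: C₂ = 180° − C₁ ≈ 138.553°  →  A = 180° − 52.0° − 138.553° ≈ -10.5528° ≤ 0, not a valid triangle

C = 41.45° (one solution)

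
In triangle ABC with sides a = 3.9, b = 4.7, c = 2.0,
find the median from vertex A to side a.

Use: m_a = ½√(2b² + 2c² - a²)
m_a = ½√(2·4.7² + 2·2.0² − 3.9²) = ½√(2·22.09 + 2·4 − 15.21) = ½√(44.18 + 8 − 15.21) = ½√36.97
√36.97 ≈ 6.0803, so m_a ≈ 3.04015

m_a = 3.04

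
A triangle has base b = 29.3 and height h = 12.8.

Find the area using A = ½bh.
A = ½·b·h = ½·29.3·12.8 = ½·375.04 = 187.52

Area = 187.52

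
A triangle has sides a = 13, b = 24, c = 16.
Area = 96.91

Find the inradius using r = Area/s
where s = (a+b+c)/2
s = (13 + 24 + 16)/2 = 53/2 = 26.5
r = Area/s = 96.91/26.5 ≈ 3.65698

r = 3.657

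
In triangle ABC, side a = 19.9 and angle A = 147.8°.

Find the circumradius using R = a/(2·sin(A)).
R = a/(2·sin(A)) = 19.9/(2·sin(147.8°))
sin(147.8°) ≈ 0.532876
R ≈ 19.9/(2·0.532876) = 19.9/1.06575 ≈ 18.6723

R = 18.67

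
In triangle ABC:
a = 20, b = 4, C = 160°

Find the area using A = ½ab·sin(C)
A = ½·a·b·sin(C) = ½·20·4·sin(160°)
sin(160°) ≈ 0.34202
A ≈ ½·80·0.34202 = 40·0.34202 ≈ 13.6808

Area = 13.68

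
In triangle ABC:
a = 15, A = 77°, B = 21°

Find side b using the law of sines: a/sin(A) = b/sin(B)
a/sin(A) = b/sin(B)  ⇒  b = a·sin(B)/sin(A) = 15·sin(21°)/sin(77°)
sin(21°) ≈ 0.358368, sin(77°) ≈ 0.97437
b ≈ 15·0.358368/0.97437 ≈ 5.37552/0.97437 ≈ 5.51692

b = 5.517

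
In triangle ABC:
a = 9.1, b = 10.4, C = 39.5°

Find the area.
Two sides and the included angle (SAS): A = ½·a·b·sin(C) = ½·9.1·10.4·sin(39.5°)
sin(39.5°) ≈ 0.636078
A ≈ ½·94.64·0.636078 = 47.32·0.636078 ≈ 30.0992

Area = 30.1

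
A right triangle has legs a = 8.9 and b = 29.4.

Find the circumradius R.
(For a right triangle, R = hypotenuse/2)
Hypotenuse c = √(a² + b²) = √(79.21 + 864.36) = √943.57 ≈ 30.7176
R = c/2 ≈ 30.7176/2 ≈ 15.3588

R = 15.36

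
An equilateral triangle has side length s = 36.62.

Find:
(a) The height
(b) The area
(a) The height splits the triangle into two 30-60-90 halves: h = s·√3/2 = 36.62·1.73205/2 ≈ 63.4277/2 ≈ 31.7139
(b) Area = (√3/4)·s² = (√3/4)·36.62² = (√3/4)·1341.0244 ≈ 0.433013·1341.0244 ≈ 580.681

Height = 31.71, Area = 580.7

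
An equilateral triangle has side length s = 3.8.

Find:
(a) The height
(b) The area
(a) The height splits the triangle into two 30-60-90 halves: h = s·√3/2 = 3.8·1.73205/2 ≈ 6.58179/2 ≈ 3.2909
(b) Area = (√3/4)·s² = (√3/4)·3.8² = (√3/4)·14.44 ≈ 0.433013·14.44 ≈ 6.2527

Height = 3.291, Area = 6.253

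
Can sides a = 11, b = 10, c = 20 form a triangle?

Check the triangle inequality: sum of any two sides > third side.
a + b vs c: 11 + 10 = 21 > 20  ✓
a + c vs b: 11 + 20 = 31 > 10  ✓
b + c vs a: 10 + 20 = 30 > 11  ✓

Yes, triangle inequality satisfied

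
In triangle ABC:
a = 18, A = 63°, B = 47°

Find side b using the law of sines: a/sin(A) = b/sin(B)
a/sin(A) = b/sin(B)  ⇒  b = a·sin(B)/sin(A) = 18·sin(47°)/sin(63°)
sin(47°) ≈ 0.731354, sin(63°) ≈ 0.891007
b ≈ 18·0.731354/0.891007 ≈ 13.1644/0.891007 ≈ 14.7747

b = 14.77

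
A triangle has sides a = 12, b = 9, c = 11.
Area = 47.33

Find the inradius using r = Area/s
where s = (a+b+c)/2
s = (12 + 9 + 11)/2 = 32/2 = 16
r = Area/s = 47.33/16 ≈ 2.95812

r = 2.958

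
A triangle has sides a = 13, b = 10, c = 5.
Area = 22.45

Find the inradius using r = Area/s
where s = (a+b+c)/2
s = (13 + 10 + 5)/2 = 28/2 = 14
r = Area/s = 22.45/14 ≈ 1.60357

r = 1.604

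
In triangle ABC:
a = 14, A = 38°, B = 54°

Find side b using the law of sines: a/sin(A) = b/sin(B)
a/sin(A) = b/sin(B)  ⇒  b = a·sin(B)/sin(A) = 14·sin(54°)/sin(38°)
sin(54°) ≈ 0.809017, sin(38°) ≈ 0.615661
b ≈ 14·0.809017/0.615661 ≈ 11.3262/0.615661 ≈ 18.3969

b = 18.4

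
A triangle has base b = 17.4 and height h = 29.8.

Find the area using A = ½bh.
A = ½·b·h = ½·17.4·29.8 = ½·518.52 = 259.26

Area = 259.26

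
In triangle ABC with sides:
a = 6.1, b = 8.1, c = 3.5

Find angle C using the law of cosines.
c² = a² + b² − 2ab·cos(C)  ⇒  cos(C) = (a² + b² − c²)/(2ab)
cos(C) = (6.1² + 8.1² − 3.5²)/(2·6.1·8.1) = (37.21 + 65.61 − 12.25)/98.82 = 90.57/98.82 ≈ 0.916515
C = arccos(0.916515) ≈ 23.5782°

C = 23.58°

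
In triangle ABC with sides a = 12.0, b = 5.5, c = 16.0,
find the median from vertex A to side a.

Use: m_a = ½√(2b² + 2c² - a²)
m_a = ½√(2·5.5² + 2·16.0² − 12.0²) = ½√(2·30.25 + 2·256 − 144) = ½√(60.5 + 512 − 144) = ½√428.5
√428.5 ≈ 20.7002, so m_a ≈ 10.3501

m_a = 10.35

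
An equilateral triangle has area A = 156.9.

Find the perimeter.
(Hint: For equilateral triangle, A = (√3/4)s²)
A = (√3/4)s²  ⇒  s² = 4A/√3 = 4·156.9/√3 = 627.6/1.73205 ≈ 362.345
s ≈ √362.345 ≈ 19.0354
Perimeter = 3s ≈ 3·19.0354 ≈ 57.1061

Perimeter = 57.11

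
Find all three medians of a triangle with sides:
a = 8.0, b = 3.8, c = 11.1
Median formula: m_a = ½√(2b² + 2c² − a²) (and cyclically). a² = 64, b² = 14.44, c² = 123.21.
m_a = ½√(2·14.44 + 2·123.21 − 64) = ½√211.3 ≈ ½·14.5362 ≈ 7.26808
m_b = ½√(2·64 + 2·123.21 − 14.44) = ½√359.98 ≈ ½·18.9731 ≈ 9.48657
m_c = ½√(2·64 + 2·14.44 − 123.21) = ½√33.67 ≈ ½·5.80259 ≈ 2.90129

m_a = 7.268, m_b = 9.487, m_c = 2.901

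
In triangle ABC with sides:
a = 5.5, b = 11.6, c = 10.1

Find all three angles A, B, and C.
Law of cosines for each angle (a² = 30.25, b² = 134.56, c² = 102.01):
cos(A) = (b² + c² − a²)/(2bc) = (134.56 + 102.01 − 30.25)/(2·11.6·10.1) = 206.32/234.32 ≈ 0.880505  ⇒  A ≈ 28.2966°
cos(B) = (a² + c² − b²)/(2ac) = (30.25 + 102.01 − 134.56)/(2·5.5·10.1) = -2.3/111.1 ≈ -0.0207021  ⇒  B ≈ 91.1862°
cos(C) = (a² + b² − c²)/(2ab) = (30.25 + 134.56 − 102.01)/(2·5.5·11.6) = 62.8/127.6 ≈ 0.492163  ⇒  C ≈ 60.5172°
Check: A + B + C ≈ 180°

A = 28.3°, B = 91.19°, C = 60.52°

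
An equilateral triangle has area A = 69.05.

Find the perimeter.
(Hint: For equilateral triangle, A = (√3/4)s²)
A = (√3/4)s²  ⇒  s² = 4A/√3 = 4·69.05/√3 = 276.2/1.73205 ≈ 159.464
s ≈ √159.464 ≈ 12.6279
Perimeter = 3s ≈ 3·12.6279 ≈ 37.8837

Perimeter = 37.88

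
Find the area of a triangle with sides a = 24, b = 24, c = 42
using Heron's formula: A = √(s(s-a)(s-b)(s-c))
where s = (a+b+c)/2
s = (24 + 24 + 42)/2 = 90/2 = 45
s − a = 21, s − b = 21, s − c = 3
s(s−a)(s−b)(s−c) = 45·21·21·3 = 59535
Area = √59535 ≈ 243.998

s = 45.0, Area = 244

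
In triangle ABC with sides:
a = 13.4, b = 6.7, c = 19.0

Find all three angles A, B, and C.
Law of cosines for each angle (a² = 179.56, b² = 44.89, c² = 361):
cos(A) = (b² + c² − a²)/(2bc) = (44.89 + 361 − 179.56)/(2·6.7·19.0) = 226.33/254.6 ≈ 0.888963  ⇒  A ≈ 27.2568°
cos(B) = (a² + c² − b²)/(2ac) = (179.56 + 361 − 44.89)/(2·13.4·19.0) = 495.67/509.2 ≈ 0.973429  ⇒  B ≈ 13.2376°
cos(C) = (a² + b² − c²)/(2ab) = (179.56 + 44.89 − 361)/(2·13.4·6.7) = -136.55/179.56 ≈ -0.76047  ⇒  C ≈ 139.506°
Check: A + B + C ≈ 180°

A = 27.26°, B = 13.24°, C = 139.5°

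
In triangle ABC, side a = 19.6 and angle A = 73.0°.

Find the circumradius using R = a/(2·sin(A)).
R = a/(2·sin(A)) = 19.6/(2·sin(73.0°))
sin(73.0°) ≈ 0.956305
R ≈ 19.6/(2·0.956305) = 19.6/1.91261 ≈ 10.2478

R = 10.25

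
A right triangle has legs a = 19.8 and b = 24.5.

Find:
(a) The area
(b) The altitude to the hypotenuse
(a) The legs are perpendicular, so Area = ½·a·b = ½·19.8·24.5 = ½·485.1 = 242.55
(b) Hypotenuse c = √(a² + b²) = √(392.04 + 600.25) = √992.29 ≈ 31.5006
    Area = ½·c·h_c  ⇒  h_c = 2·Area/c = 485.1/31.5006 ≈ 15.3997

Area = 242.55, h_c = 15.4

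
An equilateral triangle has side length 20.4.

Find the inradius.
r = Area/s with s the semi-perimeter.
Area = (√3/4)·20.4² = (√3/4)·416.16 ≈ 0.433013·416.16 ≈ 180.203
s = 3·20.4/2 = 30.6
r ≈ 180.203/30.6 ≈ 5.88897
(Equivalently r = side/(2√3) = 20.4/3.4641 ≈ 5.88897.)

r = 5.889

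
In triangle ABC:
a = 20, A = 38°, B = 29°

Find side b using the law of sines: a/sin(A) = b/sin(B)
a/sin(A) = b/sin(B)  ⇒  b = a·sin(B)/sin(A) = 20·sin(29°)/sin(38°)
sin(29°) ≈ 0.48481, sin(38°) ≈ 0.615661
b ≈ 20·0.48481/0.615661 ≈ 9.69619/0.615661 ≈ 15.7492

b = 15.75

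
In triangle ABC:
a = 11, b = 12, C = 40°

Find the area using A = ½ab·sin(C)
A = ½·a·b·sin(C) = ½·11·12·sin(40°)
sin(40°) ≈ 0.642788
A ≈ ½·132·0.642788 = 66·0.642788 ≈ 42.424

Area = 42.42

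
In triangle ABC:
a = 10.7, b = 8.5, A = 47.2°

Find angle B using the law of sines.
a/sin(A) = b/sin(B)  ⇒  sin(B) = b·sin(A)/a = 8.5·sin(47.2°)/10.7
sin(47.2°) ≈ 0.73373
sin(B) ≈ 8.5·0.73373/10.7 ≈ 6.2367/10.7 ≈ 0.58287
B = arcsin(0.58287) ≈ 35.6526°
(Since b ≤ a we need B ≤ A, so the obtuse alternative 180° − 35.6526° ≈ 144.347° is rejected.)

B = 35.65°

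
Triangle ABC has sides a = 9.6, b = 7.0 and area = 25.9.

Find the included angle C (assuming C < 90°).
Area = ½·a·b·sin(C)  ⇒  sin(C) = 2·Area/(a·b) = 2·25.9/(9.6·7.0) = 51.8/67.2 ≈ 0.770833
C = arcsin(0.770833) ≈ 50.4288° (taking the acute solution since C < 90°)

C = 50.43°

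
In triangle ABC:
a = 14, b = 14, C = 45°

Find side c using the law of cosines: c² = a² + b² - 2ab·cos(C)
c² = 14² + 14² − 2·14·14·cos(45°)
cos(45°) ≈ 0.707107
c² ≈ 196 + 196 − 392·(0.707107) ≈ 392 − 277.186 ≈ 114.814
c ≈ √114.814 ≈ 10.7151

c = 10.72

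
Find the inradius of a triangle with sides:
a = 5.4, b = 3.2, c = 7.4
r = Area/s where s is the semi-perimeter.
s = (5.4 + 3.2 + 7.4)/2 = 16/2 = 8
Area = √(s(s−a)(s−b)(s−c)) = √(8·2.6·4.8·0.6) ≈ √59.904 ≈ 7.73977
r ≈ 7.73977/8 ≈ 0.967471

r = 0.9675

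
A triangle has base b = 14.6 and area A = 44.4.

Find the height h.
A = ½·b·h  ⇒  h = 2A/b = 2·44.4/14.6 = 88.8/14.6 ≈ 6.08219

h = 6.082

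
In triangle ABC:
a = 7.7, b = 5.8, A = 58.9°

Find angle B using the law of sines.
a/sin(A) = b/sin(B)  ⇒  sin(B) = b·sin(A)/a = 5.8·sin(58.9°)/7.7
sin(58.9°) ≈ 0.856267
sin(B) ≈ 5.8·0.856267/7.7 ≈ 4.96635/7.7 ≈ 0.64498
B = arcsin(0.64498) ≈ 40.1642°
(Since b ≤ a we need B ≤ A, so the obtuse alternative 180° − 40.1642° ≈ 139.836° is rejected.)

B = 40.16°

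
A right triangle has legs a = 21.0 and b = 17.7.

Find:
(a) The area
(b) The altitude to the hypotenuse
(a) The legs are perpendicular, so Area = ½·a·b = ½·21.0·17.7 = ½·371.7 = 185.85
(b) Hypotenuse c = √(a² + b²) = √(441 + 313.29) = √754.29 ≈ 27.4643
    Area = ½·c·h_c  ⇒  h_c = 2·Area/c = 371.7/27.4643 ≈ 13.5339

Area = 185.85, h_c = 13.53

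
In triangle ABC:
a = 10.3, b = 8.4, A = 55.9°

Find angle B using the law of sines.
a/sin(A) = b/sin(B)  ⇒  sin(B) = b·sin(A)/a = 8.4·sin(55.9°)/10.3
sin(55.9°) ≈ 0.82806
sin(B) ≈ 8.4·0.82806/10.3 ≈ 6.95571/10.3 ≈ 0.675311
B = arcsin(0.675311) ≈ 42.4783°
(Since b ≤ a we need B ≤ A, so the obtuse alternative 180° − 42.4783° ≈ 137.522° is rejected.)

B = 42.48°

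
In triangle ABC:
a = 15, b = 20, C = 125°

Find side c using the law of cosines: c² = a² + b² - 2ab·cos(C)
c² = 15² + 20² − 2·15·20·cos(125°)
cos(125°) ≈ -0.573576
c² ≈ 225 + 400 − 600·(-0.573576) ≈ 625 + 344.146 ≈ 969.146
c ≈ √969.146 ≈ 31.1311

c = 31.13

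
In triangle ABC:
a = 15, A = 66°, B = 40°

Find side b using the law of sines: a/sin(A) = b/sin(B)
a/sin(A) = b/sin(B)  ⇒  b = a·sin(B)/sin(A) = 15·sin(40°)/sin(66°)
sin(40°) ≈ 0.642788, sin(66°) ≈ 0.913545
b ≈ 15·0.642788/0.913545 ≈ 9.64181/0.913545 ≈ 10.5543

b = 10.55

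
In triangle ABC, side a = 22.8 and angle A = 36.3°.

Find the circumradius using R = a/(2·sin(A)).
R = a/(2·sin(A)) = 22.8/(2·sin(36.3°))
sin(36.3°) ≈ 0.592013
R ≈ 22.8/(2·0.592013) = 22.8/1.18403 ≈ 19.2563

R = 19.26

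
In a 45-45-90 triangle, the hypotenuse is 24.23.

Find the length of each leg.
In a 45-45-90 triangle hypotenuse = leg·√2, so leg = hypotenuse/√2.
Leg = 24.23/√2 ≈ 24.23/1.41421 ≈ 17.1332

Each leg = 17.13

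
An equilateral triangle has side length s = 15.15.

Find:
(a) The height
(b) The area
(a) The height splits the triangle into two 30-60-90 halves: h = s·√3/2 = 15.15·1.73205/2 ≈ 26.2406/2 ≈ 13.1203
(b) Area = (√3/4)·s² = (√3/4)·15.15² = (√3/4)·229.5225 ≈ 0.433013·229.5225 ≈ 99.3862

Height = 13.12, Area = 99.39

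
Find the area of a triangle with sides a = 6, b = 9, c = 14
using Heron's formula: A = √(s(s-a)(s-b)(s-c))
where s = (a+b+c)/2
s = (6 + 9 + 14)/2 = 29/2 = 14.5
s − a = 8.5, s − b = 5.5, s − c = 0.5
s(s−a)(s−b)(s−c) = 14.5·8.5·5.5·0.5 = 338.9375
Area = √338.9375 ≈ 18.4103

s = 14.5, Area = 18.41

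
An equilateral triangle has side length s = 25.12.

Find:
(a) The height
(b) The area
(a) The height splits the triangle into two 30-60-90 halves: h = s·√3/2 = 25.12·1.73205/2 ≈ 43.5091/2 ≈ 21.7546
(b) Area = (√3/4)·s² = (√3/4)·25.12² = (√3/4)·631.0144 ≈ 0.433013·631.0144 ≈ 273.237

Height = 21.75, Area = 273.2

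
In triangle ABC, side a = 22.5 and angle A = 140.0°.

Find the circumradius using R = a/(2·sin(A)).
R = a/(2·sin(A)) = 22.5/(2·sin(140.0°))
sin(140.0°) ≈ 0.642788
R ≈ 22.5/(2·0.642788) = 22.5/1.28558 ≈ 17.5019

R = 17.5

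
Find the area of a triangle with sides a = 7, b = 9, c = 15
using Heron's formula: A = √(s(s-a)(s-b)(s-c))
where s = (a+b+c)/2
s = (7 + 9 + 15)/2 = 31/2 = 15.5
s − a = 8.5, s − b = 6.5, s − c = 0.5
s(s−a)(s−b)(s−c) = 15.5·8.5·6.5·0.5 = 428.1875
Area = √428.1875 ≈ 20.6927

s = 15.5, Area = 20.69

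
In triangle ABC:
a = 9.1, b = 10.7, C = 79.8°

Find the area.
Two sides and the included angle (SAS): A = ½·a·b·sin(C) = ½·9.1·10.7·sin(79.8°)
sin(79.8°) ≈ 0.984196
A ≈ ½·97.37·0.984196 = 48.685·0.984196 ≈ 47.9156

Area = 47.92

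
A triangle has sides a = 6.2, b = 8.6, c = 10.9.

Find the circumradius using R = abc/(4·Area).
First find the area with Heron's formula.
s = (6.2 + 8.6 + 10.9)/2 = 12.85
Area = √(s(s−a)(s−b)(s−c)) = √(12.85·6.65·4.25·1.95) ≈ √708.188 ≈ 26.6118
abc = 6.2·8.6·10.9 = 581.188
R = abc/(4·Area) ≈ 581.188/(4·26.6118) = 581.188/106.447 ≈ 5.45987

R = 5.46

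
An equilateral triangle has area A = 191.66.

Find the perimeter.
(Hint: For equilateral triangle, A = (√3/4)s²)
A = (√3/4)s²  ⇒  s² = 4A/√3 = 4·191.66/√3 = 766.64/1.73205 ≈ 442.62
s ≈ √442.62 ≈ 21.0385
Perimeter = 3s ≈ 3·21.0385 ≈ 63.1156

Perimeter = 63.12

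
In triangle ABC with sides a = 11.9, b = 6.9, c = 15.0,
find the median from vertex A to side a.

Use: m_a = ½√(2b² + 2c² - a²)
m_a = ½√(2·6.9² + 2·15.0² − 11.9²) = ½√(2·47.61 + 2·225 − 141.61) = ½√(95.22 + 450 − 141.61) = ½√403.61
√403.61 ≈ 20.09, so m_a ≈ 10.045

m_a = 10.05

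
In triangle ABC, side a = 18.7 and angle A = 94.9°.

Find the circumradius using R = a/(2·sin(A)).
R = a/(2·sin(A)) = 18.7/(2·sin(94.9°))
sin(94.9°) ≈ 0.996345
R ≈ 18.7/(2·0.996345) = 18.7/1.99269 ≈ 9.3843

R = 9.384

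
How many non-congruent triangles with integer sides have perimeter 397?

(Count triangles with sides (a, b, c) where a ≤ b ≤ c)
Let a ≤ b ≤ c with a + b + c = 397. The only binding inequality is a + b > c, i.e. 397 − c > c, so c < 397/2; and c ≥ 397/3 since c is the largest side.
So 133 ≤ c ≤ 198. For each c, b runs from ⌈(397 − c)/2⌉ up to c (then a = 397 − b − c satisfies 1 ≤ a ≤ b automatically), giving c − ⌈(397 − c)/2⌉ + 1 choices.
Summing over c: 2 + 3 + 5 + 6 + … + 98 + 99  (66 terms, c = 133, …, 198) = 3333
Check (closed form: nearest integer to p²/48 for even p, (p+3)²/48 for odd p): (397+3)²/48 = 400²/48 = 160000/48 ≈ 3333.33 → 3333

3333 triangles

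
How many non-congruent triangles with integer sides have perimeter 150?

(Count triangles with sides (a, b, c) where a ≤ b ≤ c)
Let a ≤ b ≤ c with a + b + c = 150. The only binding inequality is a + b > c, i.e. 150 − c > c, so c < 150/2; and c ≥ 150/3 since c is the largest side.
So 50 ≤ c ≤ 74. For each c, b runs from ⌈(150 − c)/2⌉ up to c (then a = 150 − b − c satisfies 1 ≤ a ≤ b automatically), giving c − ⌈(150 − c)/2⌉ + 1 choices.
Summing over c: 1 + 2 + 4 + 5 + … + 35 + 37  (25 terms, c = 50, …, 74) = 469
Check (closed form: nearest integer to p²/48 for even p, (p+3)²/48 for odd p): 150²/48 = 22500/48 ≈ 468.75 → 469

469 triangles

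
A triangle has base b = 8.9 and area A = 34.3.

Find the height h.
A = ½·b·h  ⇒  h = 2A/b = 2·34.3/8.9 = 68.6/8.9 ≈ 7.70787

h = 7.708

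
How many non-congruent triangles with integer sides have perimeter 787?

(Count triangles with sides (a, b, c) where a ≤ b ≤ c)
Let a ≤ b ≤ c with a + b + c = 787. The only binding inequality is a + b > c, i.e. 787 − c > c, so c < 787/2; and c ≥ 787/3 since c is the largest side.
So 263 ≤ c ≤ 393. For each c, b runs from ⌈(787 − c)/2⌉ up to c (then a = 787 − b − c satisfies 1 ≤ a ≤ b automatically), giving c − ⌈(787 − c)/2⌉ + 1 choices.
Summing over c: 2 + 3 + 5 + 6 + … + 195 + 197  (131 terms, c = 263, …, 393) = 13002
Check (closed form: nearest integer to p²/48 for even p, (p+3)²/48 for odd p): (787+3)²/48 = 790²/48 = 624100/48 ≈ 13002.08 → 13002

13002 triangles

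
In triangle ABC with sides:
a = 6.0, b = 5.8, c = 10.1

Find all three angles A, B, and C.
Law of cosines for each angle (a² = 36, b² = 33.64, c² = 102.01):
cos(A) = (b² + c² − a²)/(2bc) = (33.64 + 102.01 − 36)/(2·5.8·10.1) = 99.65/117.16 ≈ 0.850546  ⇒  A ≈ 31.7289°
cos(B) = (a² + c² − b²)/(2ac) = (36 + 102.01 − 33.64)/(2·6.0·10.1) = 104.37/121.2 ≈ 0.861139  ⇒  B ≈ 30.5553°
cos(C) = (a² + b² − c²)/(2ab) = (36 + 33.64 − 102.01)/(2·6.0·5.8) = -32.37/69.6 ≈ -0.465086  ⇒  C ≈ 117.716°
Check: A + B + C ≈ 180°

A = 31.73°, B = 30.56°, C = 117.7°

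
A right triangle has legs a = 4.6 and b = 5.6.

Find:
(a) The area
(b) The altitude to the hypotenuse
(a) The legs are perpendicular, so Area = ½·a·b = ½·4.6·5.6 = ½·25.76 = 12.88
(b) Hypotenuse c = √(a² + b²) = √(21.16 + 31.36) = √52.52 ≈ 7.24707
    Area = ½·c·h_c  ⇒  h_c = 2·Area/c = 25.76/7.24707 ≈ 3.55454

Area = 12.88, h_c = 3.555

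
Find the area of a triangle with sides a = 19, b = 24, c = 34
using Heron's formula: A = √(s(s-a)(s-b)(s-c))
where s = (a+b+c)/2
s = (19 + 24 + 34)/2 = 77/2 = 38.5
s − a = 19.5, s − b = 14.5, s − c = 4.5
s(s−a)(s−b)(s−c) = 38.5·19.5·14.5·4.5 = 48986.4375
Area = √48986.4375 ≈ 221.329

s = 38.5, Area = 221.3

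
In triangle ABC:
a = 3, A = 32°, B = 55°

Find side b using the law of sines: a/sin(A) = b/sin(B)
a/sin(A) = b/sin(B)  ⇒  b = a·sin(B)/sin(A) = 3·sin(55°)/sin(32°)
sin(55°) ≈ 0.819152, sin(32°) ≈ 0.529919
b ≈ 3·0.819152/0.529919 ≈ 2.45746/0.529919 ≈ 4.63742

b = 4.637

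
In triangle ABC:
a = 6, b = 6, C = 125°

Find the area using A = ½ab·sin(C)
A = ½·a·b·sin(C) = ½·6·6·sin(125°)
sin(125°) ≈ 0.819152
A ≈ ½·36·0.819152 = 18·0.819152 ≈ 14.7447

Area = 14.74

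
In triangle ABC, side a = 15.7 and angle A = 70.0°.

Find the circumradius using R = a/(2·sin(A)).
R = a/(2·sin(A)) = 15.7/(2·sin(70.0°))
sin(70.0°) ≈ 0.939693
R ≈ 15.7/(2·0.939693) = 15.7/1.87939 ≈ 8.3538

R = 8.354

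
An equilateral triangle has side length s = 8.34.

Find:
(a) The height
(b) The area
(a) The height splits the triangle into two 30-60-90 halves: h = s·√3/2 = 8.34·1.73205/2 ≈ 14.4453/2 ≈ 7.22265
(b) Area = (√3/4)·s² = (√3/4)·8.34² = (√3/4)·69.5556 ≈ 0.433013·69.5556 ≈ 30.1185

Height = 7.223, Area = 30.12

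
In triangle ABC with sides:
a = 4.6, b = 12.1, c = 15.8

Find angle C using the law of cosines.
c² = a² + b² − 2ab·cos(C)  ⇒  cos(C) = (a² + b² − c²)/(2ab)
cos(C) = (4.6² + 12.1² − 15.8²)/(2·4.6·12.1) = (21.16 + 146.41 − 249.64)/111.32 = -82.07/111.32 ≈ -0.737244
C = arccos(-0.737244) ≈ 137.497°

C = 137.5°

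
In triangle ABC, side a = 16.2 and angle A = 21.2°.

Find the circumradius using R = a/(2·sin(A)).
R = a/(2·sin(A)) = 16.2/(2·sin(21.2°))
sin(21.2°) ≈ 0.361625
R ≈ 16.2/(2·0.361625) = 16.2/0.723249 ≈ 22.3989

R = 22.4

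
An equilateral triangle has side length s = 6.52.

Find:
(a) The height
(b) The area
(a) The height splits the triangle into two 30-60-90 halves: h = s·√3/2 = 6.52·1.73205/2 ≈ 11.293/2 ≈ 5.64649
(b) Area = (√3/4)·s² = (√3/4)·6.52² = (√3/4)·42.5104 ≈ 0.433013·42.5104 ≈ 18.4075

Height = 5.646, Area = 18.41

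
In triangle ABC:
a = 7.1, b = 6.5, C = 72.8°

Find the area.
Two sides and the included angle (SAS): A = ½·a·b·sin(C) = ½·7.1·6.5·sin(72.8°)
sin(72.8°) ≈ 0.955278
A ≈ ½·46.15·0.955278 = 23.075·0.955278 ≈ 22.043

Area = 22.04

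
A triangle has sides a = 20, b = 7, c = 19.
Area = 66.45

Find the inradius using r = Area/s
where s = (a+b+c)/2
s = (20 + 7 + 19)/2 = 46/2 = 23
r = Area/s = 66.45/23 ≈ 2.88913

r = 2.889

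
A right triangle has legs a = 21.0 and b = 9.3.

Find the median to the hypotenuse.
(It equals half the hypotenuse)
Hypotenuse c = √(a² + b²) = √(441 + 86.49) = √527.49 ≈ 22.9672
Median to hypotenuse = c/2 ≈ 22.9672/2 ≈ 11.4836

Median = 11.48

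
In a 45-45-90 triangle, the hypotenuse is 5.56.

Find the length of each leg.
In a 45-45-90 triangle hypotenuse = leg·√2, so leg = hypotenuse/√2.
Leg = 5.56/√2 ≈ 5.56/1.41421 ≈ 3.93151

Each leg = 3.932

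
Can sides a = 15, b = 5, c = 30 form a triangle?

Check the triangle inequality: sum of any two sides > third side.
a + b vs c: 15 + 5 = 20 ≤ 30  ✗
a + c vs b: 15 + 30 = 45 > 5  ✓
b + c vs a: 5 + 30 = 35 > 15  ✓

No: 15 + 5 = 20 is not > 30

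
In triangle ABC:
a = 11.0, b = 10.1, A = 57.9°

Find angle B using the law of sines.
a/sin(A) = b/sin(B)  ⇒  sin(B) = b·sin(A)/a = 10.1·sin(57.9°)/11.0
sin(57.9°) ≈ 0.847122
sin(B) ≈ 10.1·0.847122/11.0 ≈ 8.55593/11.0 ≈ 0.777812
B = arcsin(0.777812) ≈ 51.0607°
(Since b ≤ a we need B ≤ A, so the obtuse alternative 180° − 51.0607° ≈ 128.939° is rejected.)

B = 51.06°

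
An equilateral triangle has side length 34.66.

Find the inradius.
r = Area/s with s the semi-perimeter.
Area = (√3/4)·34.66² = (√3/4)·1201.3156 ≈ 0.433013·1201.3156 ≈ 520.185
s = 3·34.66/2 = 51.99
r ≈ 520.185/51.99 ≈ 10.0055
(Equivalently r = side/(2√3) = 34.66/3.4641 ≈ 10.0055.)

r = 10.01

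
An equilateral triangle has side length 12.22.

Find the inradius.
r = Area/s with s the semi-perimeter.
Area = (√3/4)·12.22² = (√3/4)·149.3284 ≈ 0.433013·149.3284 ≈ 64.6611
s = 3·12.22/2 = 18.33
r ≈ 64.6611/18.33 ≈ 3.52761
(Equivalently r = side/(2√3) = 12.22/3.4641 ≈ 3.52761.)

r = 3.528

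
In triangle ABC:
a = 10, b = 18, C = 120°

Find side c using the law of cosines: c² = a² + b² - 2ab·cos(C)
c² = 10² + 18² − 2·10·18·cos(120°)
cos(120°) ≈ -0.5
c² ≈ 100 + 324 − 360·(-0.5) ≈ 424 + 180 ≈ 604
c ≈ √604 ≈ 24.5764

c = 24.58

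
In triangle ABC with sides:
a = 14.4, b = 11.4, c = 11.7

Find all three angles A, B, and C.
Law of cosines for each angle (a² = 207.36, b² = 129.96, c² = 136.89):
cos(A) = (b² + c² − a²)/(2bc) = (129.96 + 136.89 − 207.36)/(2·11.4·11.7) = 59.49/266.76 ≈ 0.223009  ⇒  A ≈ 77.1141°
cos(B) = (a² + c² − b²)/(2ac) = (207.36 + 136.89 − 129.96)/(2·14.4·11.7) = 214.29/336.96 ≈ 0.635951  ⇒  B ≈ 50.5095°
cos(C) = (a² + b² − c²)/(2ab) = (207.36 + 129.96 − 136.89)/(2·14.4·11.4) = 200.43/328.32 ≈ 0.610471  ⇒  C ≈ 52.3764°
Check: A + B + C ≈ 180°

A = 77.11°, B = 50.51°, C = 52.38°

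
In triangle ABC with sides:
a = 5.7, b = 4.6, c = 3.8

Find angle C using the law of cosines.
c² = a² + b² − 2ab·cos(C)  ⇒  cos(C) = (a² + b² − c²)/(2ab)
cos(C) = (5.7² + 4.6² − 3.8²)/(2·5.7·4.6) = (32.49 + 21.16 − 14.44)/52.44 = 39.21/52.44 ≈ 0.747712
C = arccos(0.747712) ≈ 41.6075°

C = 41.61°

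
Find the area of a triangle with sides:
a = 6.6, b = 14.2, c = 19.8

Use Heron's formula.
s = (6.6 + 14.2 + 19.8)/2 = 40.6/2 = 20.3
s − a = 13.7, s − b = 6.1, s − c = 0.5
s(s−a)(s−b)(s−c) = 20.3·13.7·6.1·0.5 ≈ 848.236
Area = √848.236 ≈ 29.1245

Area = 29.12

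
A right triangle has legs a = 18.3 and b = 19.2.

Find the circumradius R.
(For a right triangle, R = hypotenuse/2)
Hypotenuse c = √(a² + b²) = √(334.89 + 368.64) = √703.53 ≈ 26.5241
R = c/2 ≈ 26.5241/2 ≈ 13.2621

R = 13.26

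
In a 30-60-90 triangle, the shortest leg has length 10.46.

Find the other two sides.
In a 30-60-90 triangle the sides are in ratio 1 : √3 : 2 (short leg : long leg : hypotenuse).
Long leg = 10.46·√3 ≈ 10.46·1.73205 ≈ 18.1173
Hypotenuse = 2·10.46 = 20.92

Long leg = 10.46√3 = 18.12, Hypotenuse = 20.92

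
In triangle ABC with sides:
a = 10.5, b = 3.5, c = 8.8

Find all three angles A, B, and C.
Law of cosines for each angle (a² = 110.25, b² = 12.25, c² = 77.44):
cos(A) = (b² + c² − a²)/(2bc) = (12.25 + 77.44 − 110.25)/(2·3.5·8.8) = -20.56/61.6 ≈ -0.333766  ⇒  A ≈ 109.498°
cos(B) = (a² + c² − b²)/(2ac) = (110.25 + 77.44 − 12.25)/(2·10.5·8.8) = 175.44/184.8 ≈ 0.949351  ⇒  B ≈ 18.3136°
cos(C) = (a² + b² − c²)/(2ab) = (110.25 + 12.25 − 77.44)/(2·10.5·3.5) = 45.06/73.5 ≈ 0.613061  ⇒  C ≈ 52.1888°
Check: A + B + C ≈ 180°

A = 109.5°, B = 18.31°, C = 52.19°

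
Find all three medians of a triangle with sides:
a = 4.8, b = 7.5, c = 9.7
Median formula: m_a = ½√(2b² + 2c² − a²) (and cyclically). a² = 23.04, b² = 56.25, c² = 94.09.
m_a = ½√(2·56.25 + 2·94.09 − 23.04) = ½√277.64 ≈ ½·16.6625 ≈ 8.33127
m_b = ½√(2·23.04 + 2·94.09 − 56.25) = ½√178.01 ≈ ½·13.342 ≈ 6.67102
m_c = ½√(2·23.04 + 2·56.25 − 94.09) = ½√64.49 ≈ ½·8.03057 ≈ 4.01528

m_a = 8.331, m_b = 6.671, m_c = 4.015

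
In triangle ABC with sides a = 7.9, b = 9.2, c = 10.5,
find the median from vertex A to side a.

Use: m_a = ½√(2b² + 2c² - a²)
m_a = ½√(2·9.2² + 2·10.5² − 7.9²) = ½√(2·84.64 + 2·110.25 − 62.41) = ½√(169.28 + 220.5 − 62.41) = ½√327.37
√327.37 ≈ 18.0934, so m_a ≈ 9.04668

m_a = 9.047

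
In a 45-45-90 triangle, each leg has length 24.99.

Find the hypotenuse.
In a 45-45-90 triangle the sides are in ratio 1 : 1 : √2, so hypotenuse = leg·√2.
Hypotenuse = 24.99·√2 ≈ 24.99·1.41421 ≈ 35.3412

Hypotenuse = 24.99√2 = 35.34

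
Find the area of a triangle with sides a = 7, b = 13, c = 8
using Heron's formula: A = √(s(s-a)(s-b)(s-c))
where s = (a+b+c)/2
s = (7 + 13 + 8)/2 = 28/2 = 14
s − a = 7, s − b = 1, s − c = 6
s(s−a)(s−b)(s−c) = 14·7·1·6 = 588
Area = √588 ≈ 24.2487

s = 14.0, Area = 24.25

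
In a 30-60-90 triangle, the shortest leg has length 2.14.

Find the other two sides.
In a 30-60-90 triangle the sides are in ratio 1 : √3 : 2 (short leg : long leg : hypotenuse).
Long leg = 2.14·√3 ≈ 2.14·1.73205 ≈ 3.70659
Hypotenuse = 2·2.14 = 4.28

Long leg = 2.14√3 = 3.707, Hypotenuse = 4.28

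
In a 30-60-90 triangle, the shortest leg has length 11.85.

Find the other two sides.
In a 30-60-90 triangle the sides are in ratio 1 : √3 : 2 (short leg : long leg : hypotenuse).
Long leg = 11.85·√3 ≈ 11.85·1.73205 ≈ 20.5248
Hypotenuse = 2·11.85 = 23.7

Long leg = 11.85√3 = 20.52, Hypotenuse = 23.7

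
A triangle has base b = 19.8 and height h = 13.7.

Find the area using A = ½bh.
A = ½·b·h = ½·19.8·13.7 = ½·271.26 = 135.63

Area = 135.63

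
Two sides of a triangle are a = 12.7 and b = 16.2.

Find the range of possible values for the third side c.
Triangle inequality: |a − b| < c < a + b
|a − b| = |12.7 − 16.2| = 3.5
a + b = 12.7 + 16.2 = 28.9

3.5 < c < 28.9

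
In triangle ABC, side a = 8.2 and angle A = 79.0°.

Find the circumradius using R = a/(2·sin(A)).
R = a/(2·sin(A)) = 8.2/(2·sin(79.0°))
sin(79.0°) ≈ 0.981627
R ≈ 8.2/(2·0.981627) = 8.2/1.96325 ≈ 4.17674

R = 4.177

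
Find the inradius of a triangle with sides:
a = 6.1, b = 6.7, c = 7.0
r = Area/s where s is the semi-perimeter.
s = (6.1 + 6.7 + 7.0)/2 = 19.8/2 = 9.9
Area = √(s(s−a)(s−b)(s−c)) = √(9.9·3.8·3.2·2.9) ≈ √349.114 ≈ 18.6846
r ≈ 18.6846/9.9 ≈ 1.88733

r = 1.887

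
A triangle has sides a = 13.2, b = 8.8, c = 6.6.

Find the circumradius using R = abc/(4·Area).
First find the area with Heron's formula.
s = (13.2 + 8.8 + 6.6)/2 = 14.3
Area = √(s(s−a)(s−b)(s−c)) = √(14.3·1.1·5.5·7.7) ≈ √666.165 ≈ 25.8102
abc = 13.2·8.8·6.6 = 766.656
R = abc/(4·Area) ≈ 766.656/(4·25.8102) = 766.656/103.241 ≈ 7.42591

R = 7.426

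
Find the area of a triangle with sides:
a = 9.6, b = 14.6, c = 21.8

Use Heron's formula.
s = (9.6 + 14.6 + 21.8)/2 = 46/2 = 23
s − a = 13.4, s − b = 8.4, s − c = 1.2
s(s−a)(s−b)(s−c) = 23·13.4·8.4·1.2 ≈ 3106.66
Area = √3106.66 ≈ 55.7374

Area = 55.74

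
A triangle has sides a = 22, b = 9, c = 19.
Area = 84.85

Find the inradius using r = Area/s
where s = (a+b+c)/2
s = (22 + 9 + 19)/2 = 50/2 = 25
r = Area/s = 84.85/25 ≈ 3.394

r = 3.394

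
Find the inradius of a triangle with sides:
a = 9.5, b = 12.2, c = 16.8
r = Area/s where s is the semi-perimeter.
s = (9.5 + 12.2 + 16.8)/2 = 38.5/2 = 19.25
Area = √(s(s−a)(s−b)(s−c)) = √(19.25·9.75·7.05·2.45) ≈ √3241.83 ≈ 56.9371
r ≈ 56.9371/19.25 ≈ 2.95777

r = 2.958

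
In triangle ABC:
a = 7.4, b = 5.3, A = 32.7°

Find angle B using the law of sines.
a/sin(A) = b/sin(B)  ⇒  sin(B) = b·sin(A)/a = 5.3·sin(32.7°)/7.4
sin(32.7°) ≈ 0.54024
sin(B) ≈ 5.3·0.54024/7.4 ≈ 2.86327/7.4 ≈ 0.386929
B = arcsin(0.386929) ≈ 22.7635°
(Since b ≤ a we need B ≤ A, so the obtuse alternative 180° − 22.7635° ≈ 157.236° is rejected.)

B = 22.76°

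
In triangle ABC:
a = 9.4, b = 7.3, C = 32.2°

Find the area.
Two sides and the included angle (SAS): A = ½·a·b·sin(C) = ½·9.4·7.3·sin(32.2°)
sin(32.2°) ≈ 0.532876
A ≈ ½·68.62·0.532876 = 34.31·0.532876 ≈ 18.283

Area = 18.28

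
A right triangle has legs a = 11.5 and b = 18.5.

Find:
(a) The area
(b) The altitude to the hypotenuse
(a) The legs are perpendicular, so Area = ½·a·b = ½·11.5·18.5 = ½·212.75 = 106.375
(b) Hypotenuse c = √(a² + b²) = √(132.25 + 342.25) = √474.5 ≈ 21.783
    Area = ½·c·h_c  ⇒  h_c = 2·Area/c = 212.75/21.783 ≈ 9.76678

Area = 106.375, h_c = 9.767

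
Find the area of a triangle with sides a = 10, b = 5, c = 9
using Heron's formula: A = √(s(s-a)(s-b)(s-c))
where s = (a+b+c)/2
s = (10 + 5 + 9)/2 = 24/2 = 12
s − a = 2, s − b = 7, s − c = 3
s(s−a)(s−b)(s−c) = 12·2·7·3 = 504
Area = √504 ≈ 22.4499

s = 12.0, Area = 22.45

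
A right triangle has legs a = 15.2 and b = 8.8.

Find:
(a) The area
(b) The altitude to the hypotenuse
(a) The legs are perpendicular, so Area = ½·a·b = ½·15.2·8.8 = ½·133.76 = 66.88
(b) Hypotenuse c = √(a² + b²) = √(231.04 + 77.44) = √308.48 ≈ 17.5636
    Area = ½·c·h_c  ⇒  h_c = 2·Area/c = 133.76/17.5636 ≈ 7.61575

Area = 66.88, h_c = 7.616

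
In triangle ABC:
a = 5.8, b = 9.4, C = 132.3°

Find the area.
Two sides and the included angle (SAS): A = ½·a·b·sin(C) = ½·5.8·9.4·sin(132.3°)
sin(132.3°) ≈ 0.739631
A ≈ ½·54.52·0.739631 = 27.26·0.739631 ≈ 20.1623

Area = 20.16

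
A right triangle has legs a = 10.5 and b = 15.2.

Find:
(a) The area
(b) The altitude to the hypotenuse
(a) The legs are perpendicular, so Area = ½·a·b = ½·10.5·15.2 = ½·159.6 = 79.8
(b) Hypotenuse c = √(a² + b²) = √(110.25 + 231.04) = √341.29 ≈ 18.474
    Area = ½·c·h_c  ⇒  h_c = 2·Area/c = 159.6/18.474 ≈ 8.63915

Area = 79.8, h_c = 8.639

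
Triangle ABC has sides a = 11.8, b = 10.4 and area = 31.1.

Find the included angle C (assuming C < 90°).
Area = ½·a·b·sin(C)  ⇒  sin(C) = 2·Area/(a·b) = 2·31.1/(11.8·10.4) = 62.2/122.72 ≈ 0.506845
C = arcsin(0.506845) ≈ 30.4539° (taking the acute solution since C < 90°)

C = 30.45°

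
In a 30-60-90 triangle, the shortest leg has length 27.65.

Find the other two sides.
In a 30-60-90 triangle the sides are in ratio 1 : √3 : 2 (short leg : long leg : hypotenuse).
Long leg = 27.65·√3 ≈ 27.65·1.73205 ≈ 47.8912
Hypotenuse = 2·27.65 = 55.3

Long leg = 27.65√3 = 47.89, Hypotenuse = 55.3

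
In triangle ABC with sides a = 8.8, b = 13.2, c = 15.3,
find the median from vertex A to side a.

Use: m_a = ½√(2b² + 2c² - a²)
m_a = ½√(2·13.2² + 2·15.3² − 8.8²) = ½√(2·174.24 + 2·234.09 − 77.44) = ½√(348.48 + 468.18 − 77.44) = ½√739.22
√739.22 ≈ 27.1886, so m_a ≈ 13.5943

m_a = 13.59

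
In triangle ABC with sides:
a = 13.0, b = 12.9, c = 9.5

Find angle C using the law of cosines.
c² = a² + b² − 2ab·cos(C)  ⇒  cos(C) = (a² + b² − c²)/(2ab)
cos(C) = (13.0² + 12.9² − 9.5²)/(2·13.0·12.9) = (169 + 166.41 − 90.25)/335.4 = 245.16/335.4 ≈ 0.730948
C = arccos(0.730948) ≈ 43.0341°

C = 43.03°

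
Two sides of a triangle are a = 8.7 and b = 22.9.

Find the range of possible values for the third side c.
Triangle inequality: |a − b| < c < a + b
|a − b| = |8.7 − 22.9| = 14.2
a + b = 8.7 + 22.9 = 31.6

14.2 < c < 31.6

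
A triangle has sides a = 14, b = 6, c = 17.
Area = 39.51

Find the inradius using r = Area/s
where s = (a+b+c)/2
s = (14 + 6 + 17)/2 = 37/2 = 18.5
r = Area/s = 39.51/18.5 ≈ 2.13568

r = 2.136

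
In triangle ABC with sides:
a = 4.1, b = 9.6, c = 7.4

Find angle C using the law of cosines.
c² = a² + b² − 2ab·cos(C)  ⇒  cos(C) = (a² + b² − c²)/(2ab)
cos(C) = (4.1² + 9.6² − 7.4²)/(2·4.1·9.6) = (16.81 + 92.16 − 54.76)/78.72 = 54.21/78.72 ≈ 0.688643
C = arccos(0.688643) ≈ 46.4772°

C = 46.48°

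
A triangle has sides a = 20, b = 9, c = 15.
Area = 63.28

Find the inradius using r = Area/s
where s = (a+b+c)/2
s = (20 + 9 + 15)/2 = 44/2 = 22
r = Area/s = 63.28/22 ≈ 2.87636

r = 2.876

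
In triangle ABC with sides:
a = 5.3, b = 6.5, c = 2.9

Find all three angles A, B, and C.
Law of cosines for each angle (a² = 28.09, b² = 42.25, c² = 8.41):
cos(A) = (b² + c² − a²)/(2bc) = (42.25 + 8.41 − 28.09)/(2·6.5·2.9) = 22.57/37.7 ≈ 0.598674  ⇒  A ≈ 53.225°
cos(B) = (a² + c² − b²)/(2ac) = (28.09 + 8.41 − 42.25)/(2·5.3·2.9) = -5.75/30.74 ≈ -0.187053  ⇒  B ≈ 100.781°
cos(C) = (a² + b² − c²)/(2ab) = (28.09 + 42.25 − 8.41)/(2·5.3·6.5) = 61.93/68.9 ≈ 0.898839  ⇒  C ≈ 25.9941°
Check: A + B + C ≈ 180°

A = 53.23°, B = 100.8°, C = 25.99°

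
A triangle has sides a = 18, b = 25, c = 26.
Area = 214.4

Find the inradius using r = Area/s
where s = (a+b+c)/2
s = (18 + 25 + 26)/2 = 69/2 = 34.5
r = Area/s = 214.4/34.5 ≈ 6.21449

r = 6.214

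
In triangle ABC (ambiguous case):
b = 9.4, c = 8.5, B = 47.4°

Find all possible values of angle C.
b/sin(B) = c/sin(C)  ⇒  sin(C) = c·sin(B)/b = 8.5·sin(47.4°)/9.4
sin(47.4°) ≈ 0.736097
sin(C) ≈ 8.5·0.736097/9.4 ≈ 6.25683/9.4 ≈ 0.66562
Candidate 1: C₁ = arcsin(0.66562) ≈ 41.7299°  →  A = 180° − 47.4° − 41.7299° ≈ 90.8701° > 0, valid
Candidate 2: C₂ = 180° − C₁ ≈ 138.27°  →  A = 180° − 47.4° − 138.27° ≈ -5.6701° ≤ 0, not a valid triangle

C = 41.73° (one solution)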